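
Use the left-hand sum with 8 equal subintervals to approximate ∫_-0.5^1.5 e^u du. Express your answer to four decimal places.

Δu = (1.5 − (-0.5))/8 = 0.25.
Left endpoints: -0.5, -0.25, 0, 0.25, 0.5, 0.75, 1, 1.25.
f(-0.5) ≈ 0.6065, f(-0.25) ≈ 0.7788, f(0) ≈ 1.0000, f(0.25) ≈ 1.2840, f(0.5) ≈ 1.6487, f(0.75) ≈ 2.1170, f(1) ≈ 2.7183, f(1.25) ≈ 3.4903.
Sum = Δu · [f(-0.5) + f(-0.25) + f(0) + ...].
Sum ≈ 3.4109.

3.4109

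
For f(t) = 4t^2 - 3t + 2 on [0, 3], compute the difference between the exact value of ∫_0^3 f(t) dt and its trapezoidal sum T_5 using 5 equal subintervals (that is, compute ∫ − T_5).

Exact integral: ∫_0^3 f(t) dt = 28.5.
T_5 = 29.22.
Error = 28.5 − 29.22 = -0.72.

-0.72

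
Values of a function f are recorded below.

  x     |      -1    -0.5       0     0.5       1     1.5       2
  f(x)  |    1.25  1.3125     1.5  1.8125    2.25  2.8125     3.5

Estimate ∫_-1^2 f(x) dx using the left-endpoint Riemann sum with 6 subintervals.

Δx = 0.5.
Sum = 0.5·[1.25 + 1.3125 + 1.5 + 1.8125 + 2.25 + 2.8125] = 5.46875.

5.46875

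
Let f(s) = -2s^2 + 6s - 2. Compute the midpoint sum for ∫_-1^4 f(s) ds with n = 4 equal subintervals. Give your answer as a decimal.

-7.03125

Δs = (4 − (-1))/4 = 1.25.
Midpoints: -0.375, 0.875, 2.125, 3.375.
f(-0.375) = -4.53125, f(0.875) = 1.71875, f(2.125) = 1.71875, f(3.375) = -4.53125.
Sum = Δs · [f(-0.375) + f(0.875) + f(2.125) + f(3.375)].
Sum = -7.03125.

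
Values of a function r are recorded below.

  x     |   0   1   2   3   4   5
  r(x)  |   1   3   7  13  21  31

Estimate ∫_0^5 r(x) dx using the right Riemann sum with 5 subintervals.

Δx = 1.
Sum = 1·[3 + 7 + 13 + 21 + 31] = 75.

75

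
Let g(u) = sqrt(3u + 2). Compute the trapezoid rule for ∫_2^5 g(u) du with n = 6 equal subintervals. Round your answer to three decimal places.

10.544

Δu = (5 − 2)/6 = 0.5.
g(2) ≈ 2.828, g(2.5) ≈ 3.082, g(3) ≈ 3.317, g(3.5) ≈ 3.536, g(4) ≈ 3.742, g(4.5) ≈ 3.937, g(5) ≈ 4.123.
T_6 = (Δu/2)·[g(u_0) + 2g(u_1) + ... + 2g(u_{5}) + g(u_6)].
Sum ≈ 10.544.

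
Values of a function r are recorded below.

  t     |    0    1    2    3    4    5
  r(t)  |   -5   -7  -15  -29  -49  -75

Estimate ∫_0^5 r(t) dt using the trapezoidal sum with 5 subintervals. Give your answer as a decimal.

Δt = 1.
T_5 = (1/2)·[(-5) + 2·(-7) + 2·(-15) + 2·(-29) + 2·(-49) + (-75)] = -140.

-140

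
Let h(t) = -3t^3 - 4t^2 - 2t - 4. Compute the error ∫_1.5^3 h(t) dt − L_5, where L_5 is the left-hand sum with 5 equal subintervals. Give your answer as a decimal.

Exact integral: ∫_1.5^3 h(t) dt = -101.203125.
L_5 = -86.6175.
Error = -101.203125 − (-86.6175) = -14.585625.

-14.585625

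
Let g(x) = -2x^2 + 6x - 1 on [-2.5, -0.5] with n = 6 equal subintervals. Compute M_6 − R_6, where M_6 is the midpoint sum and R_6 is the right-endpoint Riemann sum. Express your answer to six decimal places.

-3.888889

M_6 ≈ -30.29629630.
R_6 ≈ -26.40740741.
M_6 − R_6 ≈ -3.888889.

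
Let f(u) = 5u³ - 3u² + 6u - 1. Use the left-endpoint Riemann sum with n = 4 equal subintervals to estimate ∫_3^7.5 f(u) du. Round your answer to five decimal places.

2622.06738

Δu = (7.5 − 3)/4 = 1.125.
Left endpoints: 3, 4.125, 5.25, 6.375.
f(3) = 125, f(4.125) = 165709/512, f(5.25) = 671.328125, f(6.375) = 619903/512.
Sum = Δu · [f(3) + f(4.125) + f(5.25) + f(6.375)].
Sum ≈ 2622.06738.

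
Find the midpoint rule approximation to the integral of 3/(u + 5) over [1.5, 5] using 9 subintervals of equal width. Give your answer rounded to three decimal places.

1.292

Δu = (5 − 1.5)/9 = 7/18.
Midpoints: 61/36, 25/12, 89/36, 103/36, 3.25, 131/36, 145/36, 53/12, 173/36.
f(61/36) = 108/241, f(25/12) = 36/85, f(89/36) = 108/269, f(103/36) = 108/283, f(3.25) = 4/11, f(131/36) = 108/311, f(145/36) = 108/325, f(53/12) = 36/113, f(173/36) = 108/353.
Sum = Δu · [f(61/36) + f(25/12) + f(89/36) + ...].
Sum ≈ 1.292.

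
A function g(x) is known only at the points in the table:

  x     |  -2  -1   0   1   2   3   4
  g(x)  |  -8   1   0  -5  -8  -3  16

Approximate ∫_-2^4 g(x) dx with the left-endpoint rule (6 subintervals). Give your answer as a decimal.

-23

Δx = 1.
Sum = 1·[(-8) + 1 + 0 + (-5) + (-8) + (-3)] = -23.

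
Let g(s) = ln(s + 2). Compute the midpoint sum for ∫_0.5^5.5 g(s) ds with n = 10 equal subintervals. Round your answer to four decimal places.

7.8238

Δs = (5.5 − 0.5)/10 = 0.5.
Midpoints: 0.75, 1.25, 1.75, 2.25, 2.75, 3.25, 3.75, 4.25, 4.75, 5.25.
g(0.75) ≈ 1.0116, g(1.25) ≈ 1.1787, g(1.75) ≈ 1.3218, g(2.25) ≈ 1.4469, g(2.75) ≈ 1.5581, g(3.25) ≈ 1.6582, g(3.75) ≈ 1.7492, g(4.25) ≈ 1.8326, g(4.75) ≈ 1.9095, g(5.25) ≈ 1.9810.
Sum = Δs · [g(0.75) + g(1.25) + g(1.75) + ...].
Sum ≈ 7.8238.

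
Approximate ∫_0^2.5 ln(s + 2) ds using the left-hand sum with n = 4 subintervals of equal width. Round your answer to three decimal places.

Δs = (2.5 − 0)/4 = 0.625.
Left endpoints: 0, 0.625, 1.25, 1.875.
f(0) ≈ 0.693, f(0.625) ≈ 0.965, f(1.25) ≈ 1.179, f(1.875) ≈ 1.355.
Sum = Δs · [f(0) + f(0.625) + f(1.25) + f(1.875)].
Sum ≈ 2.620.

2.620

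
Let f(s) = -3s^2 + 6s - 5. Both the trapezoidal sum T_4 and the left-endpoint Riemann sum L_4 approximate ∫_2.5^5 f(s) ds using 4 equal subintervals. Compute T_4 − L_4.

-12.890625

T_4 = -66.11328125.
L_4 = -53.22265625.
T_4 − L_4 = -12.890625.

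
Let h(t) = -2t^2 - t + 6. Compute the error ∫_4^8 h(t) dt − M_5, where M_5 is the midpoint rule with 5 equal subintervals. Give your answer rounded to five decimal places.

-0.42667

Exact integral: ∫_4^8 h(t) dt ≈ -298.6666667.
M_5 = -298.24.
Error ≈ -298.6666667 − (-298.24) ≈ -0.42667.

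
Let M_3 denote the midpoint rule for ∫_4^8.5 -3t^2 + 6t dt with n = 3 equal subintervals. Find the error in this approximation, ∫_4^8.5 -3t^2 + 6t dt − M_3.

-2.53125

Exact integral: ∫_4^8.5 f(t) dt = -381.375.
M_3 = -378.84375.
Error = -381.375 − (-378.84375) = -2.53125.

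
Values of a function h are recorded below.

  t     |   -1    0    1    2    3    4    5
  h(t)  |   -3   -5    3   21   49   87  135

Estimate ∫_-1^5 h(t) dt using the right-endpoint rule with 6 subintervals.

290

Δt = 1.
Sum = 1·[(-5) + 3 + 21 + 49 + 87 + 135] = 290.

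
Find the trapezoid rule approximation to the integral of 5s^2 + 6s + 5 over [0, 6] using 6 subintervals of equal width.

503

Δs = (6 − 0)/6 = 1.
f(0) = 5, f(1) = 16, f(2) = 37, f(3) = 68, f(4) = 109, f(5) = 160, f(6) = 221.
T_6 = (Δs/2)·[f(s_0) + 2f(s_1) + ... + 2f(s_{5}) + f(s_6)].
Sum = 503.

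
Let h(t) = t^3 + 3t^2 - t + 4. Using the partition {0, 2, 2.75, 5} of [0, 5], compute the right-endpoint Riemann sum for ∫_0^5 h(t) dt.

Subinterval widths: 2, 0.75, 2.25.
Right endpoints: 2, 2.75, 5.
h(2) = 22, h(2.75) = 44.734375, h(5) = 199.
Sum = Σ Δt_i · h(t_i).
Sum = 525.30078125.

525.30078125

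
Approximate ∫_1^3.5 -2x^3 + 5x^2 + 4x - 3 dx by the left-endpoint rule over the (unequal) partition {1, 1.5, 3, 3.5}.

Subinterval widths: 0.5, 1.5, 0.5.
Left endpoints: 1, 1.5, 3.
f(1) = 4, f(1.5) = 7.5, f(3) = 0.
Sum = Σ Δx_i · f(x_i).
Sum = 13.25.

13.25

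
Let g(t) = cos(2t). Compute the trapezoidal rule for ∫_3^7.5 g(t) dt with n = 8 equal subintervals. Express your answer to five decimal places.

Δt = (7.5 − 3)/8 = 0.5625.
g(3) ≈ 0.96017, g(3.5625) ≈ 0.66611, g(4.125) ≈ -0.38575, g(4.6875) ≈ -0.99876, g(5.25) ≈ -0.47554, g(5.8125) ≈ 0.58868, g(6.375) ≈ 0.98319, g(6.9375) ≈ 0.25917, g(7.5) ≈ -0.75969.
T_8 = (Δt/2)·[g(t_0) + 2g(t_1) + ... + 2g(t_{7}) + g(t_8)].
Sum ≈ 0.41476.

0.41476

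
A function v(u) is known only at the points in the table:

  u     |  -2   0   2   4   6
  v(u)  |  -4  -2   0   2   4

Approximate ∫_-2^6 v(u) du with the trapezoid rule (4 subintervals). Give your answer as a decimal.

Δu = 2.
T_4 = (2/2)·[(-4) + 2·(-2) + 2·0 + 2·2 + 4] = 0.

0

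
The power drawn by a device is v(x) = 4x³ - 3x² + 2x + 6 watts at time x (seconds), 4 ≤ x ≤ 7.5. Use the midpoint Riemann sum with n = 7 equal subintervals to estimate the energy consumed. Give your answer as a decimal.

Δx = (7.5 − 4)/7 = 0.5.
Midpoints: 4.25, 4.75, 5.25, 5.75, 6.25, 6.75, 7.25.
v(4.25) = 267.375, v(4.75) = 376.5, v(5.25) = 512.625, v(5.75) = 678.75, v(6.25) = 877.875, v(6.75) = 1113, v(7.25) = 1387.125.
Sum = Δx · [v(4.25) + v(4.75) + v(5.25) + ...].
Sum = 2606.625.

2606.625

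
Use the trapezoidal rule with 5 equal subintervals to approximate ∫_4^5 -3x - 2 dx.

-15.5

Δx = (5 − 4)/5 = 0.2.
f(4) = -14, f(4.2) = -14.6, f(4.4) = -15.2, f(4.6) = -15.8, f(4.8) = -16.4, f(5) = -17.
T_5 = (Δx/2)·[f(x_0) + 2f(x_1) + ... + 2f(x_{4}) + f(x_5)].
Sum = -15.5.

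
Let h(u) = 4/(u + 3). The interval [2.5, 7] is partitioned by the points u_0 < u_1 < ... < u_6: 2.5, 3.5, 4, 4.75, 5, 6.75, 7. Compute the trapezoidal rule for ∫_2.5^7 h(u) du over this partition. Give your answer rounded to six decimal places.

2.400639

Subinterval widths: 1, 0.5, 0.75, 0.25, 1.75, 0.25.
h(2.5) = 8/11, h(3.5) = 8/13, h(4) = 4/7, h(4.75) = 16/31, h(5) = 0.5, h(6.75) = 16/39, h(7) = 0.4.
On each subinterval the trapezoid contributes (Δu_i/2)·[h(u_{i-1}) + h(u_i)].
Sum ≈ 2.400639.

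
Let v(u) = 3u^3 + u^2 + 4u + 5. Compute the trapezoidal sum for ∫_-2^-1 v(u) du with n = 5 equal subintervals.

-10

Δu = (-1 − (-2))/5 = 0.2.
v(-2) = -23, v(-1.8) = -16.456, v(-1.6) = -11.128, v(-1.4) = -6.872, v(-1.2) = -3.544, v(-1) = -1.
T_5 = (Δu/2)·[v(u_0) + 2v(u_1) + ... + 2v(u_{4}) + v(u_5)].
Sum = -10.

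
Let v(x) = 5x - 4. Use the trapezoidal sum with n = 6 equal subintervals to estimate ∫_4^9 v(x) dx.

142.5

Δx = (9 − 4)/6 = 5/6.
v(4) = 16, v(29/6) = 121/6, v(17/3) = 73/3, v(6.5) = 28.5, v(22/3) = 98/3, v(49/6) = 221/6, v(9) = 41.
T_6 = (Δx/2)·[v(x_0) + 2v(x_1) + ... + 2v(x_{5}) + v(x_6)].
Sum = 142.5.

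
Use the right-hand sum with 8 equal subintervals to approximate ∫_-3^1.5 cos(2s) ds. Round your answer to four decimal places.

Δs = (1.5 − (-3))/8 = 0.5625.
Right endpoints: -2.4375, -1.875, -1.3125, -0.75, -0.1875, 0.375, 0.9375, 1.5.
f(-2.4375) ≈ 0.1619, f(-1.875) ≈ -0.8206, f(-1.3125) ≈ -0.8695, f(-0.75) ≈ 0.0707, f(-0.1875) ≈ 0.9305, f(0.375) ≈ 0.7317, f(0.9375) ≈ -0.2995, f(1.5) ≈ -0.9900.
Sum = Δs · [f(-2.4375) + f(-1.875) + f(-1.3125) + ...].
Sum ≈ -0.6102.

-0.6102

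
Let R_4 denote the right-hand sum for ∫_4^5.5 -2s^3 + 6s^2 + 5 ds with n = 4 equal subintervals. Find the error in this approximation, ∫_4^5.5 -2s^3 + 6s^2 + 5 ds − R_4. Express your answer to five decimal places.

23.15039

Exact integral: ∫_4^5.5 f(s) ds = -117.28125.
R_4 ≈ -140.4316406.
Error ≈ -117.28125 − (-140.4316406) ≈ 23.15039.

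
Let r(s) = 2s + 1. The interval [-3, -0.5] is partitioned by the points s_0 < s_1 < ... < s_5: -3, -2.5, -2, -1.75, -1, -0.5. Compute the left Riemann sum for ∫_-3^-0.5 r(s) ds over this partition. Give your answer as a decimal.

-7.625

Subinterval widths: 0.5, 0.5, 0.25, 0.75, 0.5.
Left endpoints: -3, -2.5, -2, -1.75, -1.
r(-3) = -5, r(-2.5) = -4, r(-2) = -3, r(-1.75) = -2.5, r(-1) = -1.
Sum = Σ Δs_i · r(s_i).
Sum = -7.625.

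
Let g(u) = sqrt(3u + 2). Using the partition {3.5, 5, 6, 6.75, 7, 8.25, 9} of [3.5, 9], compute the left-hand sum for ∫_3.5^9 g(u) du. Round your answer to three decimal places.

23.834

Subinterval widths: 1.5, 1, 0.75, 0.25, 1.25, 0.75.
Left endpoints: 3.5, 5, 6, 6.75, 7, 8.25.
g(3.5) ≈ 3.536, g(5) ≈ 4.123, g(6) ≈ 4.472, g(6.75) ≈ 4.717, g(7) ≈ 4.796, g(8.25) ≈ 5.172.
Sum = Σ Δu_i · g(u_i).
Sum ≈ 23.834.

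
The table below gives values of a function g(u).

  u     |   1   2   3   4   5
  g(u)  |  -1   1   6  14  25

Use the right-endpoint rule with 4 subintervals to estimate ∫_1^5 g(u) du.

46

Δu = 1.
Sum = 1·[1 + 6 + 14 + 25] = 46.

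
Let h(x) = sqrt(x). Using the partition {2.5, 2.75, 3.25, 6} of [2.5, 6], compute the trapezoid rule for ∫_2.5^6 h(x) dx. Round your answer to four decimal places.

7.1171

Subinterval widths: 0.25, 0.5, 2.75.
h(2.5) ≈ 1.5811, h(2.75) ≈ 1.6583, h(3.25) ≈ 1.8028, h(6) ≈ 2.4495.
On each subinterval the trapezoid contributes (Δx_i/2)·[h(x_{i-1}) + h(x_i)].
Sum ≈ 7.1171.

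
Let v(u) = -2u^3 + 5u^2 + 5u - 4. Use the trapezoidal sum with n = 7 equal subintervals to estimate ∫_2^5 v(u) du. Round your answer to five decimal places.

Δu = (5 − 2)/7 = 3/7.
v(2) = 10, v(17/7) = 3082/343, v(20/7) = 1528/343, v(23/7) = -1556/343, v(26/7) = -6494/343, v(29/7) = -13610/343, v(32/7) = -23228/343, v(5) = -104.
T_7 = (Δu/2)·[v(u_0) + 2v(u_1) + ... + 2v(u_{6}) + v(u_7)].
Sum ≈ -70.46939.

-70.46939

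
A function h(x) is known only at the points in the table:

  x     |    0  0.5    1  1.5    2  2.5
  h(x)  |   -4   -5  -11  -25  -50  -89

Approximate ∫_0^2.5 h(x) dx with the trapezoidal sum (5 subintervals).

Δx = 0.5.
T_5 = (0.5/2)·[(-4) + 2·(-5) + 2·(-11) + 2·(-25) + 2·(-50) + (-89)] = -68.75.

-68.75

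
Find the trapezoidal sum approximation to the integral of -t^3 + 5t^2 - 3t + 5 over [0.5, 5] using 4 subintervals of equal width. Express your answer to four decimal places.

34.1807

Δt = (5 − 0.5)/4 = 1.125.
f(0.5) = 4.625, f(1.625) = 4627/512, f(2.75) = 13.765625, f(3.875) = 5257/512, f(5) = -10.
T_4 = (Δt/2)·[f(t_0) + 2f(t_1) + 2f(t_2) + 2f(t_3) + f(t_4)].
Sum ≈ 34.1807.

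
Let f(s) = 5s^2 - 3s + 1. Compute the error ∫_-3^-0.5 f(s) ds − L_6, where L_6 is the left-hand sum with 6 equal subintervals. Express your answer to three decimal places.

-11.039

Exact integral: ∫_-3^-0.5 f(s) ds ≈ 60.41667.
L_6 ≈ 71.45544.
Error ≈ 60.41667 − 71.45544 ≈ -11.039.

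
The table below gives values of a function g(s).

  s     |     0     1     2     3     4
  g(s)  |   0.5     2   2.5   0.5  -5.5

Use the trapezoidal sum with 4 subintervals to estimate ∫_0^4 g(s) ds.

Δs = 1.
T_4 = (1/2)·[0.5 + 2·2 + 2·2.5 + 2·0.5 + (-5.5)] = 2.5.

2.5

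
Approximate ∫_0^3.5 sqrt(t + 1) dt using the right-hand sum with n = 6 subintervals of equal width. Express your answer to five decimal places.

Δt = (3.5 − 0)/6 = 7/12.
Right endpoints: 7/12, 7/6, 1.75, 7/3, 35/12, 3.5.
f(7/12) ≈ 1.25831, f(7/6) ≈ 1.47196, f(1.75) ≈ 1.65831, f(7/3) ≈ 1.82574, f(35/12) ≈ 1.97906, f(3.5) ≈ 2.12132.
Sum = Δt · [f(7/12) + f(7/6) + f(1.75) + ...].
Sum ≈ 6.01691.

6.01691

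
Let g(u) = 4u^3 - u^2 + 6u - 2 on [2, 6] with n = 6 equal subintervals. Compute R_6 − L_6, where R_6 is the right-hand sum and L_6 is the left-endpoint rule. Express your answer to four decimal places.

R_6 ≈ 1587.259259.
L_6 ≈ 1037.925926.
R_6 − L_6 ≈ 549.3333.

549.3333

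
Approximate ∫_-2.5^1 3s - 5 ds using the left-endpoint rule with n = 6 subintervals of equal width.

-28.4375

Δs = (1 − (-2.5))/6 = 7/12.
Left endpoints: -2.5, -23/12, -4/3, -0.75, -1/6, 5/12.
f(-2.5) = -12.5, f(-23/12) = -10.75, f(-4/3) = -9, f(-0.75) = -7.25, f(-1/6) = -5.5, f(5/12) = -3.75.
Sum = Δs · [f(-2.5) + f(-23/12) + f(-4/3) + ...].
Sum = -28.4375.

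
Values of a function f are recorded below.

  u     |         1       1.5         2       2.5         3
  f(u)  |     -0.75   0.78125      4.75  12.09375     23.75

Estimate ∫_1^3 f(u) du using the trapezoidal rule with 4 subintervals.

14.5625

Δu = 0.5.
T_4 = (0.5/2)·[(-0.75) + 2·0.78125 + 2·4.75 + 2·12.09375 + 23.75] = 14.5625.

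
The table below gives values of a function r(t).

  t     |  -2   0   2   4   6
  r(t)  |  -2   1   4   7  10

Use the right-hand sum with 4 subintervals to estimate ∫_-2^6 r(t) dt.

Δt = 2.
Sum = 2·[1 + 4 + 7 + 10] = 44.

44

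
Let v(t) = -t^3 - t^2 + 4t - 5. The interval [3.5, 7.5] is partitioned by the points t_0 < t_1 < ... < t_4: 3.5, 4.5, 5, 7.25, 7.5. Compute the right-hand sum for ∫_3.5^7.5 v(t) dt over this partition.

Subinterval widths: 1, 0.5, 2.25, 0.25.
Right endpoints: 4.5, 5, 7.25, 7.5.
v(4.5) = -98.375, v(5) = -135, v(7.25) = -409.640625, v(7.5) = -453.125.
Sum = Σ Δt_i · v(t_i).
Sum = -1200.84765625.

-1200.84765625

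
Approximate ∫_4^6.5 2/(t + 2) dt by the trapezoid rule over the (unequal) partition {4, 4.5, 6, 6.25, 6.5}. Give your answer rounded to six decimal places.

0.699793

Subinterval widths: 0.5, 1.5, 0.25, 0.25.
f(4) = 1/3, f(4.5) = 4/13, f(6) = 0.25, f(6.25) = 8/33, f(6.5) = 4/17.
On each subinterval the trapezoid contributes (Δt_i/2)·[f(t_{i-1}) + f(t_i)].
Sum ≈ 0.699793.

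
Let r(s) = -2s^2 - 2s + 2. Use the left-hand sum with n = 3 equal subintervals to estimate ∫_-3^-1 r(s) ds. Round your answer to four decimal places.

-9.6296

Δs = (-1 − (-3))/3 = 2/3.
Left endpoints: -3, -7/3, -5/3.
r(-3) = -10, r(-7/3) = -38/9, r(-5/3) = -2/9.
Sum = Δs · [r(-3) + r(-7/3) + r(-5/3)].
Sum ≈ -9.6296.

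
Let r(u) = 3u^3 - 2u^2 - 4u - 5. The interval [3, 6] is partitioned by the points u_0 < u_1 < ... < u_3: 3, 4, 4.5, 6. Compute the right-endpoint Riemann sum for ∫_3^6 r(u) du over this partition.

Subinterval widths: 1, 0.5, 1.5.
Right endpoints: 4, 4.5, 6.
r(4) = 139, r(4.5) = 209.875, r(6) = 547.
Sum = Σ Δu_i · r(u_i).
Sum = 1064.4375.

1064.4375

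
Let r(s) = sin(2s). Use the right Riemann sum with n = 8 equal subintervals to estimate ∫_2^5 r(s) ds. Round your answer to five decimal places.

Δs = (5 − 2)/8 = 0.375.
Right endpoints: 2.375, 2.75, 3.125, 3.5, 3.875, 4.25, 4.625, 5.
r(2.375) ≈ -0.99929, r(2.75) ≈ -0.70554, r(3.125) ≈ -0.03318, r(3.5) ≈ 0.65699, r(3.875) ≈ 0.99460, r(4.25) ≈ 0.79849, r(4.625) ≈ 0.17389, r(5) ≈ -0.54402.
Sum = Δs · [r(2.375) + r(2.75) + r(3.125) + ...].
Sum ≈ 0.12822.

0.12822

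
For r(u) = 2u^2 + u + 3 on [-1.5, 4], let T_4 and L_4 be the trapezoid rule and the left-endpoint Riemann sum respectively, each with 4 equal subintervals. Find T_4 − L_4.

T_4 = 71.7578125.
L_4 = 49.0703125.
T_4 − L_4 = 22.6875.

22.6875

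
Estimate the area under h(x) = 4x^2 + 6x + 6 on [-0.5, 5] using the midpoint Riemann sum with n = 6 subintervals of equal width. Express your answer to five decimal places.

Δx = (5 − (-0.5))/6 = 11/12.
Midpoints: -1/24, 0.875, 43/24, 65/24, 3.625, 109/24.
h(-1/24) = 829/144, h(0.875) = 14.3125, h(43/24) = 4261/144, h(65/24) = 7429/144, h(3.625) = 80.3125, h(109/24) = 16669/144.
Sum = Δx · [h(-1/24) + h(0.875) + h(43/24) + ...].
Sum ≈ 272.54282.

272.54282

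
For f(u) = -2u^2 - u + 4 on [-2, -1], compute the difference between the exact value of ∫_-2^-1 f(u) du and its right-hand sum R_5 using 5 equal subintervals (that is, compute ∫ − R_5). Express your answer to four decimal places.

Exact integral: ∫_-2^-1 f(u) du ≈ 0.833333.
R_5 = 1.32.
Error ≈ 0.833333 − 1.32 ≈ -0.4867.

-0.4867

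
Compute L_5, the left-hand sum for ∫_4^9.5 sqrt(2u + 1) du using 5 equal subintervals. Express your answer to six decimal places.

Δu = (9.5 − 4)/5 = 1.1.
Left endpoints: 4, 5.1, 6.2, 7.3, 8.4.
f(4) ≈ 3.000000, f(5.1) ≈ 3.346640, f(6.2) ≈ 3.660601, f(7.3) ≈ 3.949684, f(8.4) ≈ 4.219005.
Sum = Δu · [f(4) + f(5.1) + f(6.2) + f(7.3) + f(8.4)].
Sum ≈ 19.993522.

19.993522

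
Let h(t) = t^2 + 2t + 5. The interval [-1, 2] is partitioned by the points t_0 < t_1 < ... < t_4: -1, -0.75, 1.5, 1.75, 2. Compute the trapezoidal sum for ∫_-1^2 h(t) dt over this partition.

22.90625

Subinterval widths: 0.25, 2.25, 0.25, 0.25.
h(-1) = 4, h(-0.75) = 4.0625, h(1.5) = 10.25, h(1.75) = 11.5625, h(2) = 13.
On each subinterval the trapezoid contributes (Δt_i/2)·[h(t_{i-1}) + h(t_i)].
Sum = 22.90625.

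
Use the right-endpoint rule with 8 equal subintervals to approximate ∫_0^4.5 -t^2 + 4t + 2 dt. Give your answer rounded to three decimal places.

Δt = (4.5 − 0)/8 = 0.5625.
Right endpoints: 0.5625, 1.125, 1.6875, 2.25, 2.8125, 3.375, 3.9375, 4.5.
f(0.5625) = 3.93359375, f(1.125) = 5.234375, f(1.6875) = 5.90234375, f(2.25) = 5.9375, f(2.8125) = 5.33984375, f(3.375) = 4.109375, f(3.9375) = 2.24609375, f(4.5) = -0.25.
Sum = Δt · [f(0.5625) + f(1.125) + f(1.6875) + ...].
Sum ≈ 18.255.

18.255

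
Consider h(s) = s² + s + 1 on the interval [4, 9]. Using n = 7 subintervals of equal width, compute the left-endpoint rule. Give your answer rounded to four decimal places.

234.5918

Δs = (9 − 4)/7 = 5/7.
Left endpoints: 4, 33/7, 38/7, 43/7, 48/7, 53/7, 58/7.
h(4) = 21, h(33/7) = 1369/49, h(38/7) = 1759/49, h(43/7) = 2199/49, h(48/7) = 2689/49, h(53/7) = 3229/49, h(58/7) = 3819/49.
Sum = Δs · [h(4) + h(33/7) + h(38/7) + ...].
Sum ≈ 234.5918.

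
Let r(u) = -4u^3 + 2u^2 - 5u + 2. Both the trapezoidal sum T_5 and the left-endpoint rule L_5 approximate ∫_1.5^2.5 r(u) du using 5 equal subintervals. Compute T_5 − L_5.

T_5 = -33.98.
L_5 = -29.38.
T_5 − L_5 = -4.6.

-4.6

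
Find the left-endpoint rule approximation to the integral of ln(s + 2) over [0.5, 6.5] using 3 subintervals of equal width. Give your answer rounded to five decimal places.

8.58434

Δs = (6.5 − 0.5)/3 = 2.
Left endpoints: 0.5, 2.5, 4.5.
f(0.5) ≈ 0.91629, f(2.5) ≈ 1.50408, f(4.5) ≈ 1.87180.
Sum = Δs · [f(0.5) + f(2.5) + f(4.5)].
Sum ≈ 8.58434.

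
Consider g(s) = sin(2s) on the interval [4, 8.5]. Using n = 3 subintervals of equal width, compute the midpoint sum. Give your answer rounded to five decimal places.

Δs = (8.5 − 4)/3 = 1.5.
Midpoints: 4.75, 6.25, 7.75.
g(4.75) ≈ -0.07515, g(6.25) ≈ -0.06632, g(7.75) ≈ 0.20647.
Sum = Δs · [g(4.75) + g(6.25) + g(7.75)].
Sum ≈ 0.09749.

0.09749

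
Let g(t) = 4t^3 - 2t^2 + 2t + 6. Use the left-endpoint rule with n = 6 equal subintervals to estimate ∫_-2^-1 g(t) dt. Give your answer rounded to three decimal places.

-19.759

Δt = (-1 − (-2))/6 = 1/6.
Left endpoints: -2, -11/6, -5/3, -1.5, -4/3, -7/6.
g(-2) = -38, g(-11/6) = -784/27, g(-5/3) = -578/27, g(-1.5) = -15, g(-4/3) = -262/27, g(-7/6) = -146/27.
Sum = Δt · [g(-2) + g(-11/6) + g(-5/3) + ...].
Sum ≈ -19.759.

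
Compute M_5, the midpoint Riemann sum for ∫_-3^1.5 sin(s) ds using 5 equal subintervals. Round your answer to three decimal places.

Δs = (1.5 − (-3))/5 = 0.9.
Midpoints: -2.55, -1.65, -0.75, 0.15, 1.05.
f(-2.55) ≈ -0.558, f(-1.65) ≈ -0.997, f(-0.75) ≈ -0.682, f(0.15) ≈ 0.149, f(1.05) ≈ 0.867.
Sum = Δs · [f(-2.55) + f(-1.65) + f(-0.75) + f(0.15) + f(1.05)].
Sum ≈ -1.097.

-1.097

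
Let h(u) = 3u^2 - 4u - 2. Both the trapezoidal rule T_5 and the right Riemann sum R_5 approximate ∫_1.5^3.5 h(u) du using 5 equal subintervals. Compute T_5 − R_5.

T_5 = 15.66.
R_5 = 20.06.
T_5 − R_5 = -4.4.

-4.4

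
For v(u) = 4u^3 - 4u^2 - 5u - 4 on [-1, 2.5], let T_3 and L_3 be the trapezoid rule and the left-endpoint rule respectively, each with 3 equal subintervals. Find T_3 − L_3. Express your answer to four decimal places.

T_3 ≈ -7.259259.
L_3 ≈ -23.592593.
T_3 − L_3 ≈ 16.3333.

16.3333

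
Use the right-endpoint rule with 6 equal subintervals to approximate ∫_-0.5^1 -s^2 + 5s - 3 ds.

-2.171875

Δs = (1 − (-0.5))/6 = 0.25.
Right endpoints: -0.25, 0, 0.25, 0.5, 0.75, 1.
f(-0.25) = -4.3125, f(0) = -3, f(0.25) = -1.8125, f(0.5) = -0.75, f(0.75) = 0.1875, f(1) = 1.
Sum = Δs · [f(-0.25) + f(0) + f(0.25) + ...].
Sum = -2.171875.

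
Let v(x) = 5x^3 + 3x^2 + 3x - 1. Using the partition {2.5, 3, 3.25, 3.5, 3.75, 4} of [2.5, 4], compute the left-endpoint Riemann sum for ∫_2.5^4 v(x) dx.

291.390625

Subinterval widths: 0.5, 0.25, 0.25, 0.25, 0.25.
Left endpoints: 2.5, 3, 3.25, 3.5, 3.75.
v(2.5) = 103.375, v(3) = 170, v(3.25) = 212.078125, v(3.5) = 260.625, v(3.75) = 316.109375.
Sum = Σ Δx_i · v(x_i).
Sum = 291.390625.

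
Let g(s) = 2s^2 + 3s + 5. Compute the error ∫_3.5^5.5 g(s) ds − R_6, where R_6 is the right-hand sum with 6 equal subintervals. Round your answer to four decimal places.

-7.0741

Exact integral: ∫_3.5^5.5 g(s) ds ≈ 119.333333.
R_6 ≈ 126.407407.
Error ≈ 119.333333 − 126.407407 ≈ -7.0741.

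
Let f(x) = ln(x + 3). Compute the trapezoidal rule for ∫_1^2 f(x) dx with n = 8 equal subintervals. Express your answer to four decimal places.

1.5019

Δx = (2 − 1)/8 = 0.125.
f(1) ≈ 1.3863, f(1.125) ≈ 1.4171, f(1.25) ≈ 1.4469, f(1.375) ≈ 1.4759, f(1.5) ≈ 1.5041, f(1.625) ≈ 1.5315, f(1.75) ≈ 1.5581, f(1.875) ≈ 1.5841, f(2) ≈ 1.6094.
T_8 = (Δx/2)·[f(x_0) + 2f(x_1) + ... + 2f(x_{7}) + f(x_8)].
Sum ≈ 1.5019.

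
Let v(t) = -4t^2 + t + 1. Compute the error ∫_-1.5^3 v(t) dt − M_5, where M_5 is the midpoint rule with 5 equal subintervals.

-1.215

Exact integral: ∫_-1.5^3 v(t) dt = -32.625.
M_5 = -31.41.
Error = -32.625 − (-31.41) = -1.215.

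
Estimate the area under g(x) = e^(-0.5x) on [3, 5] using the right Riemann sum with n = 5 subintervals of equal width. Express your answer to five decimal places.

Δx = (5 − 3)/5 = 0.4.
Right endpoints: 3.4, 3.8, 4.2, 4.6, 5.
g(3.4) ≈ 0.18268, g(3.8) ≈ 0.14957, g(4.2) ≈ 0.12246, g(4.6) ≈ 0.10026, g(5) ≈ 0.08208.
Sum = Δx · [g(3.4) + g(3.8) + g(4.2) + g(4.6) + g(5)].
Sum ≈ 0.25482.

0.25482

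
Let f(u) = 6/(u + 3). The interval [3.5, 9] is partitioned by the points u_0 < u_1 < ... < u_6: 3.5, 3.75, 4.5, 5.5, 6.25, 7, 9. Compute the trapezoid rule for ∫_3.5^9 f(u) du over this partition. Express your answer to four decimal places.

3.6890

Subinterval widths: 0.25, 0.75, 1, 0.75, 0.75, 2.
f(3.5) = 12/13, f(3.75) = 8/9, f(4.5) = 0.8, f(5.5) = 12/17, f(6.25) = 24/37, f(7) = 0.6, f(9) = 0.5.
On each subinterval the trapezoid contributes (Δu_i/2)·[f(u_{i-1}) + f(u_i)].
Sum ≈ 3.6890.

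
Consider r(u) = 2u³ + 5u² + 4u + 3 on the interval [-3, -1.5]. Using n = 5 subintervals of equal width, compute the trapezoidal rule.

Δu = (-1.5 − (-3))/5 = 0.3.
r(-3) = -18, r(-2.7) = -10.716, r(-2.4) = -5.448, r(-2.1) = -1.872, r(-1.8) = 0.336, r(-1.5) = 1.5.
T_5 = (Δu/2)·[r(u_0) + 2r(u_1) + ... + 2r(u_{4}) + r(u_5)].
Sum = -7.785.

-7.785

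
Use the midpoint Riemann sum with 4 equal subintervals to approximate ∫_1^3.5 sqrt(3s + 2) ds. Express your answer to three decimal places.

7.340

Δs = (3.5 − 1)/4 = 0.625.
Midpoints: 1.3125, 1.9375, 2.5625, 3.1875.
f(1.3125) ≈ 2.437, f(1.9375) ≈ 2.795, f(2.5625) ≈ 3.112, f(3.1875) ≈ 3.400.
Sum = Δs · [f(1.3125) + f(1.9375) + f(2.5625) + f(3.1875)].
Sum ≈ 7.340.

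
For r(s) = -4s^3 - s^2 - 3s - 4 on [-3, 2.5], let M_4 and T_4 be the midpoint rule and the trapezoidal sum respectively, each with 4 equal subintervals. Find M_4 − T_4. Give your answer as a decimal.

M_4 = 8.12109375.
T_4 = 13.3203125.
M_4 − T_4 = -5.19921875.

-5.19921875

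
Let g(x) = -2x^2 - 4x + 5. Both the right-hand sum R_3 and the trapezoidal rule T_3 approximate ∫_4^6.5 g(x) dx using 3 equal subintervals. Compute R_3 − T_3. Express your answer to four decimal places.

-26.0417

R_3 ≈ -207.037037.
T_3 ≈ -180.995370.
R_3 − T_3 ≈ -26.0417.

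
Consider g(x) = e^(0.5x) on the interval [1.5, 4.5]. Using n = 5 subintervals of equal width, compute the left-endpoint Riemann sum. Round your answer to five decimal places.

12.64065

Δx = (4.5 − 1.5)/5 = 0.6.
Left endpoints: 1.5, 2.1, 2.7, 3.3, 3.9.
g(1.5) ≈ 2.11700, g(2.1) ≈ 2.85765, g(2.7) ≈ 3.85743, g(3.3) ≈ 5.20698, g(3.9) ≈ 7.02869.
Sum = Δx · [g(1.5) + g(2.1) + g(2.7) + g(3.3) + g(3.9)].
Sum ≈ 12.64065.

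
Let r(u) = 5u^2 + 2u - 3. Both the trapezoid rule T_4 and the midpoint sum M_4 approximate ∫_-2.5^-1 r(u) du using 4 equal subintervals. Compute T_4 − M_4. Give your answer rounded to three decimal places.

T_4 = 14.80078125.
M_4 ≈ 14.53711.
T_4 − M_4 ≈ 0.264.

0.264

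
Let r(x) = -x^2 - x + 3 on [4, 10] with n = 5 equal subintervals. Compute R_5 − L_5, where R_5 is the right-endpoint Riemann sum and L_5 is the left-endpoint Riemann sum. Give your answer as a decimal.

-108

R_5 = -391.44.
L_5 = -283.44.
R_5 − L_5 = -108.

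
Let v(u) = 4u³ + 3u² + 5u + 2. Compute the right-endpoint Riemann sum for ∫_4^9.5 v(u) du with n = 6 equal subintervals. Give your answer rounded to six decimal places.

10512.982639

Δu = (9.5 − 4)/6 = 11/12.
Right endpoints: 59/12, 35/6, 6.75, 23/3, 103/12, 9.5.
v(59/12) = 15512/27, v(35/6) = 100141/108, v(6.75) = 1402.625, v(23/3) = 54518/27, v(103/12) = 301903/108, v(9.5) = 3749.75.
Sum = Δu · [v(59/12) + v(35/6) + v(6.75) + ...].
Sum ≈ 10512.982639.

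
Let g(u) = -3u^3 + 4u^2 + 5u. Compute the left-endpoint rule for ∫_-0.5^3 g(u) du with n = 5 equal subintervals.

Δu = (3 − (-0.5))/5 = 0.7.
Left endpoints: -0.5, 0.2, 0.9, 1.6, 2.3.
g(-0.5) = -1.125, g(0.2) = 1.136, g(0.9) = 5.553, g(1.6) = 5.952, g(2.3) = -3.841.
Sum = Δu · [g(-0.5) + g(0.2) + g(0.9) + g(1.6) + g(2.3)].
Sum = 5.3725.

5.3725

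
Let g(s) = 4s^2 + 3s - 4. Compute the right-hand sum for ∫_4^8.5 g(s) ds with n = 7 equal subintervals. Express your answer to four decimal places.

877.7755

Δs = (8.5 − 4)/7 = 9/14.
Right endpoints: 65/14, 37/7, 83/14, 46/7, 101/14, 55/7, 8.5.
g(65/14) = 9423/98, g(37/7) = 6057/49, g(83/14) = 15129/98, g(46/7) = 9234/49, g(101/14) = 22131/98, g(55/7) = 13059/49, g(8.5) = 310.5.
Sum = Δs · [g(65/14) + g(37/7) + g(83/14) + ...].
Sum ≈ 877.7755.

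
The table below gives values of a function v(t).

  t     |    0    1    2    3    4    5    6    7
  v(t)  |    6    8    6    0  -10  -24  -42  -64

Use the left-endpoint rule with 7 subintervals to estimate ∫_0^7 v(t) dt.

-56

Δt = 1.
Sum = 1·[6 + 8 + 6 + 0 + (-10) + (-24) + (-42)] = -56.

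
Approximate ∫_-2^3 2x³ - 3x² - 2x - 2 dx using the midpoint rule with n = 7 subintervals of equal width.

-17.5

Δx = (3 − (-2))/7 = 5/7.
Midpoints: -23/14, -13/14, -3/14, 0.5, 17/14, 27/14, 37/14.
f(-23/14) = -5378/343, f(-13/14) = -2971/686, f(-3/14) = -593/343, f(0.5) = -3.5, f(17/14) = -1808/343, f(27/14) = -1831/686, f(37/14) = 2977/343.
Sum = Δx · [f(-23/14) + f(-13/14) + f(-3/14) + ...].
Sum = -17.5.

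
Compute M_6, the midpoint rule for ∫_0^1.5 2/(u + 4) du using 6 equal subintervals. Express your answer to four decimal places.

Δu = (1.5 − 0)/6 = 0.25.
Midpoints: 0.125, 0.375, 0.625, 0.875, 1.125, 1.375.
f(0.125) = 16/33, f(0.375) = 16/35, f(0.625) = 16/37, f(0.875) = 16/39, f(1.125) = 16/41, f(1.375) = 16/43.
Sum = Δu · [f(0.125) + f(0.375) + f(0.625) + ...].
Sum ≈ 0.6368.

0.6368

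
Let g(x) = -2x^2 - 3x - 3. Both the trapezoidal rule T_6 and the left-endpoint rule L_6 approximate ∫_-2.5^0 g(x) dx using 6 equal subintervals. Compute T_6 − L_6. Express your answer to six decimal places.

1.041667

T_6 ≈ -8.68634259.
L_6 ≈ -9.72800926.
T_6 − L_6 ≈ 1.041667.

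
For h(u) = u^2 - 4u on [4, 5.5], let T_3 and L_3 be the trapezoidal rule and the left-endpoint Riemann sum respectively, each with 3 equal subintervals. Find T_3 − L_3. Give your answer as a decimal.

T_3 = 5.6875.
L_3 = 3.625.
T_3 − L_3 = 2.0625.

2.0625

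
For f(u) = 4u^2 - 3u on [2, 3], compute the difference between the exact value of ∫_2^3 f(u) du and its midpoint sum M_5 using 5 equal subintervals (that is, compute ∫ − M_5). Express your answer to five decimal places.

0.01333

Exact integral: ∫_2^3 f(u) du ≈ 17.8333333.
M_5 = 17.82.
Error ≈ 17.8333333 − 17.82 ≈ 0.01333.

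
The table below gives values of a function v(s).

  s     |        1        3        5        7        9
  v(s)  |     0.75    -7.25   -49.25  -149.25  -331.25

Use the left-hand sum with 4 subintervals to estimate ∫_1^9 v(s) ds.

Δs = 2.
Sum = 2·[0.75 + (-7.25) + (-49.25) + (-149.25)] = -410.

-410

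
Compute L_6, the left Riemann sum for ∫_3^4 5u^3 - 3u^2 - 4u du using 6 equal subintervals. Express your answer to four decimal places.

Δu = (4 − 3)/6 = 1/6.
Left endpoints: 3, 19/6, 10/3, 3.5, 11/3, 23/6.
f(3) = 96, f(19/6) = 25061/216, f(10/3) = 3740/27, f(3.5) = 163.625, f(11/3) = 5170/27, f(23/6) = 48001/216.
Sum = Δu · [f(3) + f(19/6) + f(10/3) + ...].
Sum ≈ 154.6458.

154.6458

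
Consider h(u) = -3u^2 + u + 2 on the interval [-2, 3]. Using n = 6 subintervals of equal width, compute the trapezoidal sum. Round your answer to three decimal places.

Δu = (3 − (-2))/6 = 5/6.
h(-2) = -12, h(-7/6) = -3.25, h(-1/3) = 4/3, h(0.5) = 1.75, h(4/3) = -2, h(13/6) = -119/12, h(3) = -22.
T_6 = (Δu/2)·[h(u_0) + 2h(u_1) + ... + 2h(u_{5}) + h(u_6)].
Sum ≈ -24.236.

-24.236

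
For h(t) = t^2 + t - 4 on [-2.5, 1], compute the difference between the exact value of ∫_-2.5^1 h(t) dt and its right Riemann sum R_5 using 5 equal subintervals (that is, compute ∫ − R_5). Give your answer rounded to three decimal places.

Exact integral: ∫_-2.5^1 h(t) dt ≈ -11.08333.
R_5 = -11.41.
Error ≈ -11.08333 − (-11.41) ≈ 0.327.

0.327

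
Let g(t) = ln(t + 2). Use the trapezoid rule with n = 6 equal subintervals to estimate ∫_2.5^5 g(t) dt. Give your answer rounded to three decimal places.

Δt = (5 − 2.5)/6 = 5/12.
g(2.5) ≈ 1.504, g(35/12) ≈ 1.593, g(10/3) ≈ 1.674, g(3.75) ≈ 1.749, g(25/6) ≈ 1.819, g(55/12) ≈ 1.885, g(5) ≈ 1.946.
T_6 = (Δt/2)·[g(t_0) + 2g(t_1) + ... + 2g(t_{5}) + g(t_6)].
Sum ≈ 4.352.

4.352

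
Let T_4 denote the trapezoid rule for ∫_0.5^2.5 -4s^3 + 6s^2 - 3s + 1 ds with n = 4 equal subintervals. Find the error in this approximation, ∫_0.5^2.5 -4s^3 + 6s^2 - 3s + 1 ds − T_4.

1

Exact integral: ∫_0.5^2.5 f(s) ds = -15.
T_4 = -16.
Error = -15 − (-16) = 1.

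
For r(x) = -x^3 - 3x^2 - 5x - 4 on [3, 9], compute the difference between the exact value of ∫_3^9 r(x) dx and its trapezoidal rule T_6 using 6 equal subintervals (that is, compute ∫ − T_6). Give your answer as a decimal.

Exact integral: ∫_3^9 r(x) dx = -2526.
T_6 = -2547.
Error = -2526 − (-2547) = 21.

21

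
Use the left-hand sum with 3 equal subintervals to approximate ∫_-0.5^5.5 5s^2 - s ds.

Δs = (5.5 − (-0.5))/3 = 2.
Left endpoints: -0.5, 1.5, 3.5.
f(-0.5) = 1.75, f(1.5) = 9.75, f(3.5) = 57.75.
Sum = Δs · [f(-0.5) + f(1.5) + f(3.5)].
Sum = 138.5.

138.5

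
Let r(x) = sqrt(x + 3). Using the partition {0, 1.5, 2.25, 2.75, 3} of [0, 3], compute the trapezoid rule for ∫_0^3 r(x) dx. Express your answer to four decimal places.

6.3230

Subinterval widths: 1.5, 0.75, 0.5, 0.25.
r(0) ≈ 1.7321, r(1.5) ≈ 2.1213, r(2.25) ≈ 2.2913, r(2.75) ≈ 2.3979, r(3) ≈ 2.4495.
On each subinterval the trapezoid contributes (Δx_i/2)·[r(x_{i-1}) + r(x_i)].
Sum ≈ 6.3230.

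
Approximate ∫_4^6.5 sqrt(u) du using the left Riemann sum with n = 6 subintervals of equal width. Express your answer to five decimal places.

Δu = (6.5 − 4)/6 = 5/12.
Left endpoints: 4, 53/12, 29/6, 5.25, 17/3, 73/12.
f(4) ≈ 2.00000, f(53/12) ≈ 2.10159, f(29/6) ≈ 2.19848, f(5.25) ≈ 2.29129, f(17/3) ≈ 2.38048, f(73/12) ≈ 2.46644.
Sum = Δu · [f(4) + f(53/12) + f(29/6) + ...].
Sum ≈ 5.59928.

5.59928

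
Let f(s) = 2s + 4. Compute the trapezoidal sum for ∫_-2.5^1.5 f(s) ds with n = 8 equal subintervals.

Δs = (1.5 − (-2.5))/8 = 0.5.
f(-2.5) = -1, f(-2) = 0, f(-1.5) = 1, f(-1) = 2, f(-0.5) = 3, f(0) = 4, f(0.5) = 5, f(1) = 6, f(1.5) = 7.
T_8 = (Δs/2)·[f(s_0) + 2f(s_1) + ... + 2f(s_{7}) + f(s_8)].
Sum = 12.

12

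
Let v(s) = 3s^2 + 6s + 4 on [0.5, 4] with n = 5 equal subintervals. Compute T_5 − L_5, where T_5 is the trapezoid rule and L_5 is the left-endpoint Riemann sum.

23.8875

T_5 = 125.9825.
L_5 = 102.095.
T_5 − L_5 = 23.8875.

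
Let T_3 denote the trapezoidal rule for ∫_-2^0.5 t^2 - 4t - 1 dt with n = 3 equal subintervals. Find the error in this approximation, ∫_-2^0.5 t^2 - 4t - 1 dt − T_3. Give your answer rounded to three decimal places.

Exact integral: ∫_-2^0.5 f(t) dt ≈ 7.70833.
T_3 ≈ 7.99769.
Error ≈ 7.70833 − 7.99769 ≈ -0.289.

-0.289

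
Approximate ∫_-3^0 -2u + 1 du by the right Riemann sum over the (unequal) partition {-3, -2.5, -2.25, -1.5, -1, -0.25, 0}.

Subinterval widths: 0.5, 0.25, 0.75, 0.5, 0.75, 0.25.
Right endpoints: -2.5, -2.25, -1.5, -1, -0.25, 0.
f(-2.5) = 6, f(-2.25) = 5.5, f(-1.5) = 4, f(-1) = 3, f(-0.25) = 1.5, f(0) = 1.
Sum = Σ Δu_i · f(u_i).
Sum = 10.25.

10.25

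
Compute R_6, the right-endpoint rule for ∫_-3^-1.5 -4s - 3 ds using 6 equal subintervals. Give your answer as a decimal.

Δs = (-1.5 − (-3))/6 = 0.25.
Right endpoints: -2.75, -2.5, -2.25, -2, -1.75, -1.5.
f(-2.75) = 8, f(-2.5) = 7, f(-2.25) = 6, f(-2) = 5, f(-1.75) = 4, f(-1.5) = 3.
Sum = Δs · [f(-2.75) + f(-2.5) + f(-2.25) + ...].
Sum = 8.25.

8.25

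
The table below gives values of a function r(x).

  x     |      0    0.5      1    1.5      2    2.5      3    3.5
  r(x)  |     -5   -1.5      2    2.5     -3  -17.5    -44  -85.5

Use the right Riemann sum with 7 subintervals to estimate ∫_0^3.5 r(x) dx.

Δx = 0.5.
Sum = 0.5·[(-1.5) + 2 + 2.5 + (-3) + (-17.5) + (-44) + (-85.5)] = -73.5.

-73.5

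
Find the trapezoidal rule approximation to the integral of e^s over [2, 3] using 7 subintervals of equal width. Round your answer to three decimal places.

Δs = (3 − 2)/7 = 1/7.
f(2) ≈ 7.389, f(15/7) ≈ 8.524, f(16/7) ≈ 9.833, f(17/7) ≈ 11.343, f(18/7) ≈ 13.085, f(19/7) ≈ 15.094, f(20/7) ≈ 17.412, f(3) ≈ 20.086.
T_7 = (Δs/2)·[f(s_0) + 2f(s_1) + ... + 2f(s_{6}) + f(s_7)].
Sum ≈ 12.718.

12.718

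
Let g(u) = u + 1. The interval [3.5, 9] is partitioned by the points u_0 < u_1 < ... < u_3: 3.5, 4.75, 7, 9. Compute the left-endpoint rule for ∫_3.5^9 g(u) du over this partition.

Subinterval widths: 1.25, 2.25, 2.
Left endpoints: 3.5, 4.75, 7.
g(3.5) = 4.5, g(4.75) = 5.75, g(7) = 8.
Sum = Σ Δu_i · g(u_i).
Sum = 34.5625.

34.5625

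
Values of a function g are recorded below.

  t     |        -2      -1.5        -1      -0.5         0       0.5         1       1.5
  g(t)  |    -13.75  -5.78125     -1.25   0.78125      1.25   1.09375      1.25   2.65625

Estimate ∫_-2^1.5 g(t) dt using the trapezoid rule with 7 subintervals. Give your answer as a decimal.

-4.1015625

Δt = 0.5.
T_7 = (0.5/2)·[(-13.75) + 2·(-5.78125) + 2·(-1.25) + 2·0.78125 + 2·1.25 + 2·1.09375 + 2·1.25 + 2.65625] = -4.1015625.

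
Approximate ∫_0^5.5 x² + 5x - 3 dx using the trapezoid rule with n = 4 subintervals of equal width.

116.31640625

Δx = (5.5 − 0)/4 = 1.375.
f(0) = -3, f(1.375) = 5.765625, f(2.75) = 18.3125, f(4.125) = 34.640625, f(5.5) = 54.75.
T_4 = (Δx/2)·[f(x_0) + 2f(x_1) + 2f(x_2) + 2f(x_3) + f(x_4)].
Sum = 116.31640625.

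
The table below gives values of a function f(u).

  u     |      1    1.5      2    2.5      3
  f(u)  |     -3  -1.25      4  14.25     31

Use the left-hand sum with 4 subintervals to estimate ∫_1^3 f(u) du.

Δu = 0.5.
Sum = 0.5·[(-3) + (-1.25) + 4 + 14.25] = 7.

7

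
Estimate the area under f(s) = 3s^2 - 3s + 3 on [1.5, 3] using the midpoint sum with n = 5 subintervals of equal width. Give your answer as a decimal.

17.96625

Δs = (3 − 1.5)/5 = 0.3.
Midpoints: 1.65, 1.95, 2.25, 2.55, 2.85.
f(1.65) = 6.2175, f(1.95) = 8.5575, f(2.25) = 11.4375, f(2.55) = 14.8575, f(2.85) = 18.8175.
Sum = Δs · [f(1.65) + f(1.95) + f(2.25) + f(2.55) + f(2.85)].
Sum = 17.96625.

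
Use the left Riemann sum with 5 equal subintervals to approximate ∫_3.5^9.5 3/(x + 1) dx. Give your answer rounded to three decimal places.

2.785

Δx = (9.5 − 3.5)/5 = 1.2.
Left endpoints: 3.5, 4.7, 5.9, 7.1, 8.3.
f(3.5) = 2/3, f(4.7) = 10/19, f(5.9) = 10/23, f(7.1) = 10/27, f(8.3) = 10/31.
Sum = Δx · [f(3.5) + f(4.7) + f(5.9) + f(7.1) + f(8.3)].
Sum ≈ 2.785.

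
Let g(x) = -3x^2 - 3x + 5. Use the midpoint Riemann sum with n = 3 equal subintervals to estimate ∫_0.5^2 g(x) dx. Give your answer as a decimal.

-5.90625

Δx = (2 − 0.5)/3 = 0.5.
Midpoints: 0.75, 1.25, 1.75.
g(0.75) = 1.0625, g(1.25) = -3.4375, g(1.75) = -9.4375.
Sum = Δx · [g(0.75) + g(1.25) + g(1.75)].
Sum = -5.90625.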